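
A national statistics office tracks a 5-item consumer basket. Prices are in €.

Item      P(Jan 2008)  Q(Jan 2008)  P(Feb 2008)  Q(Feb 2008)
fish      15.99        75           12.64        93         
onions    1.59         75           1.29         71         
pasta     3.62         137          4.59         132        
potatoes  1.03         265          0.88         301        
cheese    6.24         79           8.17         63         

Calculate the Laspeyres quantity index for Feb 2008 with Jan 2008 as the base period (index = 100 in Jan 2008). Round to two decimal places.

Laspeyres quantity index uses base-period prices as weights.
ΣP(Jan 2008)·Q(Feb 2008) = 15.99×93 + 1.59×71 + 3.62×132 + 1.03×301 + 6.24×63 = 1487.07 + 112.89 + 477.84 + 310.03 + 393.12 = 2780.95
ΣP(Jan 2008)·Q(Jan 2008) = 15.99×75 + 1.59×75 + 3.62×137 + 1.03×265 + 6.24×79 = 1199.25 + 119.25 + 495.94 + 272.95 + 492.96 = 2580.35
Index = 2780.95 / 2580.35 × 100 = 107.7741

107.77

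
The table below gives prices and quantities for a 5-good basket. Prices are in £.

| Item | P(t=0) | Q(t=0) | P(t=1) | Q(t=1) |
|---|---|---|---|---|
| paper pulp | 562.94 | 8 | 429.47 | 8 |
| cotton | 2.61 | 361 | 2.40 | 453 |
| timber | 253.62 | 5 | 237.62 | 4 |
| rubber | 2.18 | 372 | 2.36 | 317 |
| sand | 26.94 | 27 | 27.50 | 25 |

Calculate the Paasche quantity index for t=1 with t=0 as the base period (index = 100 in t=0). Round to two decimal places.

97.16

Paasche quantity index uses current-period prices as weights.
ΣP(t=1)·Q(t=1) = 429.47×8 + 2.40×453 + 237.62×4 + 2.36×317 + 27.50×25 = 3435.76 + 1087.2 + 950.48 + 748.12 + 687.5 = 6909.06
ΣP(t=1)·Q(t=0) = 429.47×8 + 2.40×361 + 237.62×5 + 2.36×372 + 27.50×27 = 3435.76 + 866.4 + 1188.1 + 877.92 + 742.5 = 7110.68
Index = 6909.06 / 7110.68 × 100 = 97.1645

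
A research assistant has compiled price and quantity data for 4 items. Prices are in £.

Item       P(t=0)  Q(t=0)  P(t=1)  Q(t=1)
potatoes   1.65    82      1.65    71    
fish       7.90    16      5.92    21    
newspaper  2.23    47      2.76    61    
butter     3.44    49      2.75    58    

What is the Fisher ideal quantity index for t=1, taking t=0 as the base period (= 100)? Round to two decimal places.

Laspeyres component (base-period weights):
ΣP(t=0)Q(t=1) = 1.65×71 + 7.90×21 + 2.23×61 + 3.44×58 = 117.15 + 165.9 + 136.03 + 199.52 = 618.6
ΣP(t=0)Q(t=0) = 1.65×82 + 7.90×16 + 2.23×47 + 3.44×49 = 135.3 + 126.4 + 104.81 + 168.56 = 535.07
L = 618.6 / 535.07 × 100 = 115.6110
Paasche component (current-period weights):
ΣP(t=1)Q(t=1) = 1.65×71 + 5.92×21 + 2.76×61 + 2.75×58 = 117.15 + 124.32 + 168.36 + 159.5 = 569.33
ΣP(t=1)Q(t=0) = 1.65×82 + 5.92×16 + 2.76×47 + 2.75×49 = 135.3 + 94.72 + 129.72 + 134.75 = 494.49
P = 569.33 / 494.49 × 100 = 115.1348
Fisher = √(L × P) = √(115.6110 × 115.1348) = 115.3727

115.37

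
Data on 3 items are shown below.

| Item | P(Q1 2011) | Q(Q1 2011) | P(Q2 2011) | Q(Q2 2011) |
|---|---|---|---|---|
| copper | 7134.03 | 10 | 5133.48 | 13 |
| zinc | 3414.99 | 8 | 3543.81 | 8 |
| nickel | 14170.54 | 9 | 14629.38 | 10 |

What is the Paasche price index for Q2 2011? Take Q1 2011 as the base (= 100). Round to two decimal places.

92.21

Paasche price index uses current-period quantities as weights.
ΣP(Q2 2011)·Q(Q2 2011) = 5133.48×13 + 3543.81×8 + 14629.38×10 = 66735.24 + 28350.48 + 146293.8 = 241379.52
ΣP(Q1 2011)·Q(Q2 2011) = 7134.03×13 + 3414.99×8 + 14170.54×10 = 92742.39 + 27319.92 + 141705.4 = 261767.71
Index = 241379.52 / 261767.71 × 100 = 92.2113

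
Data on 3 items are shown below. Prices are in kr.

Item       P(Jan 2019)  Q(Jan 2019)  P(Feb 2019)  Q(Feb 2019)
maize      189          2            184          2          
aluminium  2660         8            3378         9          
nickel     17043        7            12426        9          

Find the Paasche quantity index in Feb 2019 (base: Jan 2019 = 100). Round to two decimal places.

124.68

Paasche quantity index uses current-period prices as weights.
ΣP(Feb 2019)·Q(Feb 2019) = 184×2 + 3378×9 + 12426×9 = 368 + 30402 + 111834 = 142604
ΣP(Feb 2019)·Q(Jan 2019) = 184×2 + 3378×8 + 12426×7 = 368 + 27024 + 86982 = 114374
Index = 142604 / 114374 × 100 = 124.6822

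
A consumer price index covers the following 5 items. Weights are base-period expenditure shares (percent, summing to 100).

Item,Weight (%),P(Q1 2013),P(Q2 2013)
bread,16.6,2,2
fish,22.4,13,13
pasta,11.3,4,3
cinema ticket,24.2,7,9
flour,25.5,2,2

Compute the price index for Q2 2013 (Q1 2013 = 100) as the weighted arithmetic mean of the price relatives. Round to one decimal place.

bread: 16.6 × (2/2) = 16.6 × 1.000000 = 16.6000
fish: 22.4 × (13/13) = 22.4 × 1.000000 = 22.4000
pasta: 11.3 × (3/4) = 11.3 × 0.750000 = 8.4750
cinema ticket: 24.2 × (9/7) = 24.2 × 1.285714 = 31.1143
flour: 25.5 × (2/2) = 25.5 × 1.000000 = 25.5000
Index = Σ wᵢ·(p₁ᵢ/p₀ᵢ) = 16.6000 + 22.4000 + 8.4750 + 31.1143 + 25.5000 = 104.0893

104.1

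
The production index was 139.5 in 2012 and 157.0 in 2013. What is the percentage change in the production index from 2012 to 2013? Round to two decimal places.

Change = (157.0 − 139.5) / 139.5 × 100
       = 17.5 / 139.5 × 100 = 12.5448%

12.54%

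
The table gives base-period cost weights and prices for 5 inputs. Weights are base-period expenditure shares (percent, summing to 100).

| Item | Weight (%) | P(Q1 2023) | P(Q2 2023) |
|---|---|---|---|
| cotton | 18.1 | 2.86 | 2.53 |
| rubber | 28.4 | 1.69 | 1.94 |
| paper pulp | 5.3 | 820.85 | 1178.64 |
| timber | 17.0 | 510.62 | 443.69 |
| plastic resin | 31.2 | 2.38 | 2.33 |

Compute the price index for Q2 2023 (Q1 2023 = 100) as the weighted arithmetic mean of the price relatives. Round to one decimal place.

101.5

cotton: 18.1 × (2.53/2.86) = 18.1 × 0.884615 = 16.0115
rubber: 28.4 × (1.94/1.69) = 28.4 × 1.147929 = 32.6012
paper pulp: 5.3 × (1178.64/820.85) = 5.3 × 1.435877 = 7.6102
timber: 17.0 × (443.69/510.62) = 17.0 × 0.868924 = 14.7717
plastic resin: 31.2 × (2.33/2.38) = 31.2 × 0.978992 = 30.5445
Index = Σ wᵢ·(p₁ᵢ/p₀ᵢ) = 16.0115 + 32.6012 + 7.6102 + 14.7717 + 30.5445 = 101.5391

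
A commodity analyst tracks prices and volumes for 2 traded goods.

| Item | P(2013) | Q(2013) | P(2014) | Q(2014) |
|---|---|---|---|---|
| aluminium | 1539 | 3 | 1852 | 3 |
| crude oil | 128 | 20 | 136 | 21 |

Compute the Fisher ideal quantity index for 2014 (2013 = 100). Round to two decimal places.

101.71

Laspeyres component (base-period weights):
ΣP(2013)Q(2014) = 1539×3 + 128×21 = 4617 + 2688 = 7305
ΣP(2013)Q(2013) = 1539×3 + 128×20 = 4617 + 2560 = 7177
L = 7305 / 7177 × 100 = 101.7835
Paasche component (current-period weights):
ΣP(2014)Q(2014) = 1852×3 + 136×21 = 5556 + 2856 = 8412
ΣP(2014)Q(2013) = 1852×3 + 136×20 = 5556 + 2720 = 8276
P = 8412 / 8276 × 100 = 101.6433
Fisher = √(L × P) = √(101.7835 × 101.6433) = 101.7134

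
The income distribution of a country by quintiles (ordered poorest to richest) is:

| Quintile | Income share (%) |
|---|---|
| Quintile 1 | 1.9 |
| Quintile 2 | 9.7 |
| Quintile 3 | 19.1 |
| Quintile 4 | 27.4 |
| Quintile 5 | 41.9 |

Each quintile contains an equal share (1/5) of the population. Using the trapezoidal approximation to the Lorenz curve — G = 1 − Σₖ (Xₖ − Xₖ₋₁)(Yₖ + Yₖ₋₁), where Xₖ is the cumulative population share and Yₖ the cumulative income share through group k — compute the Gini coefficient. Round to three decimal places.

Cumulative income shares Yₖ: 0.0190, 0.1160, 0.3070, 0.5810, 1.0000
Σ (Xₖ−Xₖ₋₁)(Yₖ+Yₖ₋₁) = (1/5)(0.0190+0.0000) + (1/5)(0.1160+0.0190) + (1/5)(0.3070+0.1160) + (1/5)(0.5810+0.3070) + (1/5)(1.0000+0.5810)
  = 0.0038 + 0.0270 + 0.0846 + 0.1776 + 0.3162 = 0.6092
G = 1 − 0.6092 = 0.3908

0.391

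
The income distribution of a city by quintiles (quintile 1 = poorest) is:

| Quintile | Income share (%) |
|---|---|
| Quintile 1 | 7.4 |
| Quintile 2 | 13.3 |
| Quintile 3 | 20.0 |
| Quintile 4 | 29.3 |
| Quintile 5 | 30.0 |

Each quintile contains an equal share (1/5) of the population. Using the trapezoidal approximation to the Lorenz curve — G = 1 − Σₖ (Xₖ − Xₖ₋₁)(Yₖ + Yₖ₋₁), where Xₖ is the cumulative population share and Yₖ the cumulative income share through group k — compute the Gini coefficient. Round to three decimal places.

0.245

Cumulative income shares Yₖ: 0.0740, 0.2070, 0.4070, 0.7000, 1.0000
Σ (Xₖ−Xₖ₋₁)(Yₖ+Yₖ₋₁) = (1/5)(0.0740+0.0000) + (1/5)(0.2070+0.0740) + (1/5)(0.4070+0.2070) + (1/5)(0.7000+0.4070) + (1/5)(1.0000+0.7000)
  = 0.0148 + 0.0562 + 0.1228 + 0.2214 + 0.3400 = 0.7552
G = 1 − 0.7552 = 0.2448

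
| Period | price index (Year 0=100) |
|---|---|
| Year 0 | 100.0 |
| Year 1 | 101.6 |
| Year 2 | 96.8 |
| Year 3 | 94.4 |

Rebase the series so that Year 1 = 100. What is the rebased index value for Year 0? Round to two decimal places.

Rebased(Year 0) = 100.0 / 101.6 × 100 = 98.4252

98.43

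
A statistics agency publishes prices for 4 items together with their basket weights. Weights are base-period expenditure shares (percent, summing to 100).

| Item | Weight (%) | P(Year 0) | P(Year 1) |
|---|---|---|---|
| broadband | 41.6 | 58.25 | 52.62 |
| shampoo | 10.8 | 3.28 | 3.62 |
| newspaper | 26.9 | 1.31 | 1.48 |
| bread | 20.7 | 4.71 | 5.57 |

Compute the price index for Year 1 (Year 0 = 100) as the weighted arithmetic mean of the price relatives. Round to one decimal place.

104.4

broadband: 41.6 × (52.62/58.25) = 41.6 × 0.903348 = 37.5793
shampoo: 10.8 × (3.62/3.28) = 10.8 × 1.103659 = 11.9195
newspaper: 26.9 × (1.48/1.31) = 26.9 × 1.129771 = 30.3908
bread: 20.7 × (5.57/4.71) = 20.7 × 1.182590 = 24.4796
Index = Σ wᵢ·(p₁ᵢ/p₀ᵢ) = 37.5793 + 11.9195 + 30.3908 + 24.4796 = 104.3692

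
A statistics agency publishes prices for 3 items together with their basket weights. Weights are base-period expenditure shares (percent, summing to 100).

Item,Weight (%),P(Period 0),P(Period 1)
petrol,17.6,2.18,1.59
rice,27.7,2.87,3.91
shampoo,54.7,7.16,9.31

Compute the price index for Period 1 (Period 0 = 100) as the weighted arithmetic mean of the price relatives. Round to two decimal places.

petrol: 17.6 × (1.59/2.18) = 17.6 × 0.729358 = 12.8367
rice: 27.7 × (3.91/2.87) = 27.7 × 1.362369 = 37.7376
shampoo: 54.7 × (9.31/7.16) = 54.7 × 1.300279 = 71.1253
Index = Σ wᵢ·(p₁ᵢ/p₀ᵢ) = 12.8367 + 37.7376 + 71.1253 = 121.6996

121.70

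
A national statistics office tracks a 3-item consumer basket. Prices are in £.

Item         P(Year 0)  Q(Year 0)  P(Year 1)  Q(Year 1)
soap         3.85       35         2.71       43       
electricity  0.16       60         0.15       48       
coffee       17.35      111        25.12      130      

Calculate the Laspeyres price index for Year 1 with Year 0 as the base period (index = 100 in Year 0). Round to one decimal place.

Laspeyres price index uses base-period quantities as weights.
ΣP(Year 1)·Q(Year 0) = 2.71×35 + 0.15×60 + 25.12×111 = 94.85 + 9 + 2788.32 = 2892.17
ΣP(Year 0)·Q(Year 0) = 3.85×35 + 0.16×60 + 17.35×111 = 134.75 + 9.6 + 1925.85 = 2070.2
Index = 2892.17 / 2070.2 × 100 = 139.7049

139.7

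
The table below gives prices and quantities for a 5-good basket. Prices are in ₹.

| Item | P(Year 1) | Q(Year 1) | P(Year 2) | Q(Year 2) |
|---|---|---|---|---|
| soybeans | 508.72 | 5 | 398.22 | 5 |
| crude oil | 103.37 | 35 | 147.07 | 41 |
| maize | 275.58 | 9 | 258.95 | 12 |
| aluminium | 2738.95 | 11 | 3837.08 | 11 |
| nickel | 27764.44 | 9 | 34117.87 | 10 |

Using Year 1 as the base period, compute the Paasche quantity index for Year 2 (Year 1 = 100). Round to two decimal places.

109.97

Paasche quantity index uses current-period prices as weights.
ΣP(Year 2)·Q(Year 2) = 398.22×5 + 147.07×41 + 258.95×12 + 3837.08×11 + 34117.87×10 = 1991.1 + 6029.87 + 3107.4 + 42207.88 + 341178.7 = 394514.95
ΣP(Year 2)·Q(Year 1) = 398.22×5 + 147.07×35 + 258.95×9 + 3837.08×11 + 34117.87×9 = 1991.1 + 5147.45 + 2330.55 + 42207.88 + 307060.83 = 358737.81
Index = 394514.95 / 358737.81 × 100 = 109.9731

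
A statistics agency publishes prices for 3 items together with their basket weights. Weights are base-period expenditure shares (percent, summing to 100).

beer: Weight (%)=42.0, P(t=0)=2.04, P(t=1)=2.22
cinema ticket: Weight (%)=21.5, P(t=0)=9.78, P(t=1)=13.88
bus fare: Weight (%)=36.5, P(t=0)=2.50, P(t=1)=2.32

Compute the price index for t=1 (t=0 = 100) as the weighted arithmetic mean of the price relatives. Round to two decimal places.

beer: 42.0 × (2.22/2.04) = 42.0 × 1.088235 = 45.7059
cinema ticket: 21.5 × (13.88/9.78) = 21.5 × 1.419223 = 30.5133
bus fare: 36.5 × (2.32/2.50) = 36.5 × 0.928000 = 33.8720
Index = Σ wᵢ·(p₁ᵢ/p₀ᵢ) = 45.7059 + 30.5133 + 33.8720 = 110.0912

110.09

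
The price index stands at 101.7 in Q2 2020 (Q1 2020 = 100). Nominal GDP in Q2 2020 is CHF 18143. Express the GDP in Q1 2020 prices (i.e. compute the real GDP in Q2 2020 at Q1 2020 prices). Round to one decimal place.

Real = Nominal ÷ (Index/100) = 18143 ÷ (101.7/100)
     = 18143 ÷ 1.017 = 17839.7247

17839.7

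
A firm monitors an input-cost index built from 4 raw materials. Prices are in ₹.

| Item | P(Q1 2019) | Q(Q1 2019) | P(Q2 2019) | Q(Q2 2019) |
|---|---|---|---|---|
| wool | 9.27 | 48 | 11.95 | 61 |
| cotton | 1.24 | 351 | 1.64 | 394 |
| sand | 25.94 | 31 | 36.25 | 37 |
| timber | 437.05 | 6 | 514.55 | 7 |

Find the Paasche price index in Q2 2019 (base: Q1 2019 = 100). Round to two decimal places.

124.54

Paasche price index uses current-period quantities as weights.
ΣP(Q2 2019)·Q(Q2 2019) = 11.95×61 + 1.64×394 + 36.25×37 + 514.55×7 = 728.95 + 646.16 + 1341.25 + 3601.85 = 6318.21
ΣP(Q1 2019)·Q(Q2 2019) = 9.27×61 + 1.24×394 + 25.94×37 + 437.05×7 = 565.47 + 488.56 + 959.78 + 3059.35 = 5073.16
Index = 6318.21 / 5073.16 × 100 = 124.5419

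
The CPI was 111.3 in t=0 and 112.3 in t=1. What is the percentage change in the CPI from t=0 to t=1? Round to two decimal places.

Change = (112.3 − 111.3) / 111.3 × 100
       = 1.0 / 111.3 × 100 = 0.8985%

0.90%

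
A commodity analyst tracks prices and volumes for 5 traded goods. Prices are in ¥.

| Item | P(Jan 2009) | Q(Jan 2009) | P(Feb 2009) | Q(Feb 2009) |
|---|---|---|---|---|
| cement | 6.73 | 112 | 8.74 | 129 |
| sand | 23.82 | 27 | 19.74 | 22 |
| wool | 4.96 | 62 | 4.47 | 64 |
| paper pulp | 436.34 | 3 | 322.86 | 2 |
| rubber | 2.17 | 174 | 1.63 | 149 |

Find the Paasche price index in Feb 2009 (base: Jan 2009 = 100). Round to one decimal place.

94.2

Paasche price index uses current-period quantities as weights.
ΣP(Feb 2009)·Q(Feb 2009) = 8.74×129 + 19.74×22 + 4.47×64 + 322.86×2 + 1.63×149 = 1127.46 + 434.28 + 286.08 + 645.72 + 242.87 = 2736.41
ΣP(Jan 2009)·Q(Feb 2009) = 6.73×129 + 23.82×22 + 4.96×64 + 436.34×2 + 2.17×149 = 868.17 + 524.04 + 317.44 + 872.68 + 323.33 = 2905.66
Index = 2736.41 / 2905.66 × 100 = 94.1752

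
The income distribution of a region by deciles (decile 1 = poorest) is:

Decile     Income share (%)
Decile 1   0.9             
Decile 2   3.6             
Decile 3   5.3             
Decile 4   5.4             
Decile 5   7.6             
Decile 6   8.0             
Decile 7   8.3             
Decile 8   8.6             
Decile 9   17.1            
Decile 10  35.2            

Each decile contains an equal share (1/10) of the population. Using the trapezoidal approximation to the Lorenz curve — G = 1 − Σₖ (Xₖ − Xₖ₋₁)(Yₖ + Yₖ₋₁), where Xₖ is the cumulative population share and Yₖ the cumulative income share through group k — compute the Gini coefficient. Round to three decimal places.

Cumulative income shares Yₖ: 0.0090, 0.0450, 0.0980, 0.1520, 0.2280, 0.3080, 0.3910, 0.4770, 0.6480, 1.0000
Σ (Xₖ−Xₖ₋₁)(Yₖ+Yₖ₋₁) = (1/10)(0.0090+0.0000) + (1/10)(0.0450+0.0090) + (1/10)(0.0980+0.0450) + (1/10)(0.1520+0.0980) + (1/10)(0.2280+0.1520) + (1/10)(0.3080+0.2280) + (1/10)(0.3910+0.3080) + (1/10)(0.4770+0.3910) + (1/10)(0.6480+0.4770) + (1/10)(1.0000+0.6480)
  = 0.0009 + 0.0054 + 0.0143 + 0.0250 + 0.0380 + 0.0536 + 0.0699 + 0.0868 + 0.1125 + 0.1648 = 0.5712
G = 1 − 0.5712 = 0.4288

0.429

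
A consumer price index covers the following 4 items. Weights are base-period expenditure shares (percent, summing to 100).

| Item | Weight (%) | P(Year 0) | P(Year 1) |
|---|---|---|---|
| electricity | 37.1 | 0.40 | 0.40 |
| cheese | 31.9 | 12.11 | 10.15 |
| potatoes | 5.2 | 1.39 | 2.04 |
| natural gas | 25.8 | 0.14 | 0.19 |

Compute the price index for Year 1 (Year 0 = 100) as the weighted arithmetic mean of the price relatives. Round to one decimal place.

106.5

electricity: 37.1 × (0.40/0.40) = 37.1 × 1.000000 = 37.1000
cheese: 31.9 × (10.15/12.11) = 31.9 × 0.838150 = 26.7370
potatoes: 5.2 × (2.04/1.39) = 5.2 × 1.467626 = 7.6317
natural gas: 25.8 × (0.19/0.14) = 25.8 × 1.357143 = 35.0143
Index = Σ wᵢ·(p₁ᵢ/p₀ᵢ) = 37.1000 + 26.7370 + 7.6317 + 35.0143 = 106.4829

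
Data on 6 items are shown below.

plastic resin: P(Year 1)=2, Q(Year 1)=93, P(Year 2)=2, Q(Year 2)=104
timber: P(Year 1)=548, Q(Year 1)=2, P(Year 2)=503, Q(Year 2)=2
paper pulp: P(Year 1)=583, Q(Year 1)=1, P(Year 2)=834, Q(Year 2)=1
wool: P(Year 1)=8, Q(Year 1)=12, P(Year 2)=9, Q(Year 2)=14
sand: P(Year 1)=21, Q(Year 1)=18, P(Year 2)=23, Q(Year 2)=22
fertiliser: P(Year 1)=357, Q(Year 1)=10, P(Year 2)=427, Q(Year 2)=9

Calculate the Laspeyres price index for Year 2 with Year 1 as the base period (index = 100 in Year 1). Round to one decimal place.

Laspeyres price index uses base-period quantities as weights.
ΣP(Year 2)·Q(Year 1) = 2×93 + 503×2 + 834×1 + 9×12 + 23×18 + 427×10 = 186 + 1006 + 834 + 108 + 414 + 4270 = 6818
ΣP(Year 1)·Q(Year 1) = 2×93 + 548×2 + 583×1 + 8×12 + 21×18 + 357×10 = 186 + 1096 + 583 + 96 + 378 + 3570 = 5909
Index = 6818 / 5909 × 100 = 115.3833

115.4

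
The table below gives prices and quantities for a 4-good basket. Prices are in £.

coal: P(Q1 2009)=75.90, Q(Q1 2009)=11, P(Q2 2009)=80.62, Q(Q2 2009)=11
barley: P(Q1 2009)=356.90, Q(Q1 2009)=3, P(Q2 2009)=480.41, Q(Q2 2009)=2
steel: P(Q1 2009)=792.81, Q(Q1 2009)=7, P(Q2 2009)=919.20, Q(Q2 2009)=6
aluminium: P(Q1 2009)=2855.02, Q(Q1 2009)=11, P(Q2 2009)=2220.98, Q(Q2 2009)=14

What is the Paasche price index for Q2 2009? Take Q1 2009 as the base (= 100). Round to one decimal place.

83.1

Paasche price index uses current-period quantities as weights.
ΣP(Q2 2009)·Q(Q2 2009) = 80.62×11 + 480.41×2 + 919.20×6 + 2220.98×14 = 886.82 + 960.82 + 5515.2 + 31093.72 = 38456.56
ΣP(Q1 2009)·Q(Q2 2009) = 75.90×11 + 356.90×2 + 792.81×6 + 2855.02×14 = 834.9 + 713.8 + 4756.86 + 39970.28 = 46275.84
Index = 38456.56 / 46275.84 × 100 = 83.1029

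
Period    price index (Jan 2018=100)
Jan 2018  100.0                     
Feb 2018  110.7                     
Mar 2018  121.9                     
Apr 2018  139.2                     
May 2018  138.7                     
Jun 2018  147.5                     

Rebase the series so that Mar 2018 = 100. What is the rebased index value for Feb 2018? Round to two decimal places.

Rebased(Feb 2018) = 110.7 / 121.9 × 100 = 90.8121

90.81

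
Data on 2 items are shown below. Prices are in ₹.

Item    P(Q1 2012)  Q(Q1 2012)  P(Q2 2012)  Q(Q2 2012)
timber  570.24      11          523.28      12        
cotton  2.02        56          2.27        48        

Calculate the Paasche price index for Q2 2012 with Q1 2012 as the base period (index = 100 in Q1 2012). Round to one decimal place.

Paasche price index uses current-period quantities as weights.
ΣP(Q2 2012)·Q(Q2 2012) = 523.28×12 + 2.27×48 = 6279.36 + 108.96 = 6388.32
ΣP(Q1 2012)·Q(Q2 2012) = 570.24×12 + 2.02×48 = 6842.88 + 96.96 = 6939.84
Index = 6388.32 / 6939.84 × 100 = 92.0528

92.1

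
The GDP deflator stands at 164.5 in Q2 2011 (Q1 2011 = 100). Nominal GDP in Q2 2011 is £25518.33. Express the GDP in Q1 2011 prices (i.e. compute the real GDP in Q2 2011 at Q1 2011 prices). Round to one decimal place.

Real = Nominal ÷ (Index/100) = 25518.33 ÷ (164.5/100)
     = 25518.33 ÷ 1.645 = 15512.6626

15512.7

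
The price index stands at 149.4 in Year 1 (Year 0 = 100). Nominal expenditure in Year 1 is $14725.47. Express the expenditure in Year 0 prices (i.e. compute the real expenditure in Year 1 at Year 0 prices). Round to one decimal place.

Real = Nominal ÷ (Index/100) = 14725.47 ÷ (149.4/100)
     = 14725.47 ÷ 1.494 = 9856.4056

9856.4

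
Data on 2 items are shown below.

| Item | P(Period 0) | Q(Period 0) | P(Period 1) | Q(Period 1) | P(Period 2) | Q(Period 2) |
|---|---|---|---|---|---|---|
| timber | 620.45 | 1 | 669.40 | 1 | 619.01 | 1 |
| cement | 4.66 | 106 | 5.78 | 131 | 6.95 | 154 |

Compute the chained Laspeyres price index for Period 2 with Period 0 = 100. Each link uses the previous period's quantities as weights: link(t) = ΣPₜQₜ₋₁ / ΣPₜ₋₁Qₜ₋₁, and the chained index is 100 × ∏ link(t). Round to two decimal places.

123.34

Link Period 0→Period 1:
ΣP(Period 1)Q(Period 0) = 669.40×1 + 5.78×106 = 669.4 + 612.68 = 1282.08
ΣP(Period 0)Q(Period 0) = 620.45×1 + 4.66×106 = 620.45 + 493.96 = 1114.41
link = 1282.08/1114.41 = 1.150456
Link Period 1→Period 2:
ΣP(Period 2)Q(Period 1) = 619.01×1 + 6.95×131 = 619.01 + 910.45 = 1529.46
ΣP(Period 1)Q(Period 1) = 669.40×1 + 5.78×131 = 669.4 + 757.18 = 1426.58
link = 1529.46/1426.58 = 1.072117
Chained index = 100 × 1.150456 × 1.072117 = 123.3423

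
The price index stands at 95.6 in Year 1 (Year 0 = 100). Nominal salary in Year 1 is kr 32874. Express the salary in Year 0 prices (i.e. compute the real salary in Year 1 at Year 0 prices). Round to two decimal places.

Real = Nominal ÷ (Index/100) = 32874 ÷ (95.6/100)
     = 32874 ÷ 0.956 = 34387.0293

34387.03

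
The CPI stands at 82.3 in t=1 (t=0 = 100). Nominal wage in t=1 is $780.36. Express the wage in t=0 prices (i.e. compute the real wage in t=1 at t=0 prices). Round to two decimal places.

Real = Nominal ÷ (Index/100) = 780.36 ÷ (82.3/100)
     = 780.36 ÷ 0.823 = 948.1896

948.19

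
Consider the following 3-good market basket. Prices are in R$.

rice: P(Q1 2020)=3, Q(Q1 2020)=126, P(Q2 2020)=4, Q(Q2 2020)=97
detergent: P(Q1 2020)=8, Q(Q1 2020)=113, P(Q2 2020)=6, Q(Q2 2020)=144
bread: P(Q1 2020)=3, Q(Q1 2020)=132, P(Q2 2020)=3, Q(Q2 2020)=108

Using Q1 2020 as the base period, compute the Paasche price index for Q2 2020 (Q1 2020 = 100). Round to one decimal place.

89.2

Paasche price index uses current-period quantities as weights.
ΣP(Q2 2020)·Q(Q2 2020) = 4×97 + 6×144 + 3×108 = 388 + 864 + 324 = 1576
ΣP(Q1 2020)·Q(Q2 2020) = 3×97 + 8×144 + 3×108 = 291 + 1152 + 324 = 1767
Index = 1576 / 1767 × 100 = 89.1907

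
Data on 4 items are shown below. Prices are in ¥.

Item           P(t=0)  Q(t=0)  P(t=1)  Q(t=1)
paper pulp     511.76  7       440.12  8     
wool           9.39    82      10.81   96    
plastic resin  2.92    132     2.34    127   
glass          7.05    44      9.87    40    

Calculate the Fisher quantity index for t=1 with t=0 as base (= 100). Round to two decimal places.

111.68

Laspeyres component (base-period weights):
ΣP(t=0)Q(t=1) = 511.76×8 + 9.39×96 + 2.92×127 + 7.05×40 = 4094.08 + 901.44 + 370.84 + 282 = 5648.36
ΣP(t=0)Q(t=0) = 511.76×7 + 9.39×82 + 2.92×132 + 7.05×44 = 3582.32 + 769.98 + 385.44 + 310.2 = 5047.94
L = 5648.36 / 5047.94 × 100 = 111.8944
Paasche component (current-period weights):
ΣP(t=1)Q(t=1) = 440.12×8 + 10.81×96 + 2.34×127 + 9.87×40 = 3520.96 + 1037.76 + 297.18 + 394.8 = 5250.7
ΣP(t=1)Q(t=0) = 440.12×7 + 10.81×82 + 2.34×132 + 9.87×44 = 3080.84 + 886.42 + 308.88 + 434.28 = 4710.42
P = 5250.7 / 4710.42 × 100 = 111.4699
Fisher = √(L × P) = √(111.8944 × 111.4699) = 111.6819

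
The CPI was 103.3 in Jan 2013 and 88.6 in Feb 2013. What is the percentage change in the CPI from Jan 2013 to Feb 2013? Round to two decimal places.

Change = (88.6 − 103.3) / 103.3 × 100
       = -14.7 / 103.3 × 100 = -14.2304%

-14.23%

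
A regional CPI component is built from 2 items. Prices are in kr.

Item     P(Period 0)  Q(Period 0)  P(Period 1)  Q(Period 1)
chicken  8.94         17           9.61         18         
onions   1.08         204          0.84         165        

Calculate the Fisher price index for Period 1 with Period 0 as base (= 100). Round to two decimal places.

Laspeyres component (base-period weights):
ΣP(Period 1)Q(Period 0) = 9.61×17 + 0.84×204 = 163.37 + 171.36 = 334.73
ΣP(Period 0)Q(Period 0) = 8.94×17 + 1.08×204 = 151.98 + 220.32 = 372.3
L = 334.73 / 372.3 × 100 = 89.9087
Paasche component (current-period weights):
ΣP(Period 1)Q(Period 1) = 9.61×18 + 0.84×165 = 172.98 + 138.6 = 311.58
ΣP(Period 0)Q(Period 1) = 8.94×18 + 1.08×165 = 160.92 + 178.2 = 339.12
P = 311.58 / 339.12 × 100 = 91.8790
Fisher = √(L × P) = √(89.9087 × 91.8790) = 90.8885

90.89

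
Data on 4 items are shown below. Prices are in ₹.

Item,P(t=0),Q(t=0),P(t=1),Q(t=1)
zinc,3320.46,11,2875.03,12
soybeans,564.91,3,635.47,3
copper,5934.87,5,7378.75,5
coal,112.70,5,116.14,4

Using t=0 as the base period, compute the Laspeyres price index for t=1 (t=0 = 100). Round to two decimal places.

Laspeyres price index uses base-period quantities as weights.
ΣP(t=1)·Q(t=0) = 2875.03×11 + 635.47×3 + 7378.75×5 + 116.14×5 = 31625.33 + 1906.41 + 36893.75 + 580.7 = 71006.19
ΣP(t=0)·Q(t=0) = 3320.46×11 + 564.91×3 + 5934.87×5 + 112.70×5 = 36525.06 + 1694.73 + 29674.35 + 563.5 = 68457.64
Index = 71006.19 / 68457.64 × 100 = 103.7228

103.72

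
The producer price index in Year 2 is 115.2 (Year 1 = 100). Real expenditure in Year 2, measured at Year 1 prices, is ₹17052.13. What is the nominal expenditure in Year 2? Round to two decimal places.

19644.05

Nominal = Real × (Index/100) = 17052.13 × (115.2/100)
        = 17052.13 × 1.152 = 19644.0538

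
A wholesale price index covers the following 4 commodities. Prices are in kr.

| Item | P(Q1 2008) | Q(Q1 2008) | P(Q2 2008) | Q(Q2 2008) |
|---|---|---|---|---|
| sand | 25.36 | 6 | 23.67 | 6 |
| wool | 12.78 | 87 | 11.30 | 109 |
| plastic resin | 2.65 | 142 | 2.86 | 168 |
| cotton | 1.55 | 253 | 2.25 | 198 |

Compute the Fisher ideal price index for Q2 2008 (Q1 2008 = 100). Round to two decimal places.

Laspeyres component (base-period weights):
ΣP(Q2 2008)Q(Q1 2008) = 23.67×6 + 11.30×87 + 2.86×142 + 2.25×253 = 142.02 + 983.1 + 406.12 + 569.25 = 2100.49
ΣP(Q1 2008)Q(Q1 2008) = 25.36×6 + 12.78×87 + 2.65×142 + 1.55×253 = 152.16 + 1111.86 + 376.3 + 392.15 = 2032.47
L = 2100.49 / 2032.47 × 100 = 103.3467
Paasche component (current-period weights):
ΣP(Q2 2008)Q(Q2 2008) = 23.67×6 + 11.30×109 + 2.86×168 + 2.25×198 = 142.02 + 1231.7 + 480.48 + 445.5 = 2299.7
ΣP(Q1 2008)Q(Q2 2008) = 25.36×6 + 12.78×109 + 2.65×168 + 1.55×198 = 152.16 + 1393.02 + 445.2 + 306.9 = 2297.28
P = 2299.7 / 2297.28 × 100 = 100.1053
Fisher = √(L × P) = √(103.3467 × 100.1053) = 101.7131

101.71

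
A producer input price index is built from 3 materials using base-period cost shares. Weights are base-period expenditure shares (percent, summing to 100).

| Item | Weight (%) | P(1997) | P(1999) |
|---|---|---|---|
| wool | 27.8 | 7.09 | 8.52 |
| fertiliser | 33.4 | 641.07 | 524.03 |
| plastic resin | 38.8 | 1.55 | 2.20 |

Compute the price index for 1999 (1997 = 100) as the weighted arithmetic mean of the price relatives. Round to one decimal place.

wool: 27.8 × (8.52/7.09) = 27.8 × 1.201693 = 33.4071
fertiliser: 33.4 × (524.03/641.07) = 33.4 × 0.817430 = 27.3022
plastic resin: 38.8 × (2.20/1.55) = 38.8 × 1.419355 = 55.0710
Index = Σ wᵢ·(p₁ᵢ/p₀ᵢ) = 33.4071 + 27.3022 + 55.0710 = 115.7802

115.8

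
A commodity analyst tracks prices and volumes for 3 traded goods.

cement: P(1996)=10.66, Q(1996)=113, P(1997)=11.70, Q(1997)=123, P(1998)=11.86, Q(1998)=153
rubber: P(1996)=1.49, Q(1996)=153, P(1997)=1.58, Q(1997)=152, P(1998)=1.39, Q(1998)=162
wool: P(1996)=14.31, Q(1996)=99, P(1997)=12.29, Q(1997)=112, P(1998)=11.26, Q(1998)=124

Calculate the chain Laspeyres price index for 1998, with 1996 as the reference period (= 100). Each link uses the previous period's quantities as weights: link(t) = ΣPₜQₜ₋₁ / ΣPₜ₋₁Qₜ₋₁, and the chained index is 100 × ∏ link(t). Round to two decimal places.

93.61

Link 1996→1997:
ΣP(1997)Q(1996) = 11.70×113 + 1.58×153 + 12.29×99 = 1322.1 + 241.74 + 1216.71 = 2780.55
ΣP(1996)Q(1996) = 10.66×113 + 1.49×153 + 14.31×99 = 1204.58 + 227.97 + 1416.69 = 2849.24
link = 2780.55/2849.24 = 0.975892
Link 1997→1998:
ΣP(1998)Q(1997) = 11.86×123 + 1.39×152 + 11.26×112 = 1458.78 + 211.28 + 1261.12 = 2931.18
ΣP(1997)Q(1997) = 11.70×123 + 1.58×152 + 12.29×112 = 1439.1 + 240.16 + 1376.48 = 3055.74
link = 2931.18/3055.74 = 0.959237
Chained index = 100 × 0.975892 × 0.959237 = 93.6112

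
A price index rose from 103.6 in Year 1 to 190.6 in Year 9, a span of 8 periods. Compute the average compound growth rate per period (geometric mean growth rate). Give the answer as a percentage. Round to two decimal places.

Growth factor = (190.6/103.6)^(1/8) = (1.839768)^(1/8) = 1.079184
Growth rate = 1.079184 − 1 = 0.079184 = 7.9184%

7.92%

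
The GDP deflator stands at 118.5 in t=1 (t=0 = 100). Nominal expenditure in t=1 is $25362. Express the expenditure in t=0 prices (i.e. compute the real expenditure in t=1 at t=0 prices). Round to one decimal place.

21402.5

Real = Nominal ÷ (Index/100) = 25362 ÷ (118.5/100)
     = 25362 ÷ 1.185 = 21402.5316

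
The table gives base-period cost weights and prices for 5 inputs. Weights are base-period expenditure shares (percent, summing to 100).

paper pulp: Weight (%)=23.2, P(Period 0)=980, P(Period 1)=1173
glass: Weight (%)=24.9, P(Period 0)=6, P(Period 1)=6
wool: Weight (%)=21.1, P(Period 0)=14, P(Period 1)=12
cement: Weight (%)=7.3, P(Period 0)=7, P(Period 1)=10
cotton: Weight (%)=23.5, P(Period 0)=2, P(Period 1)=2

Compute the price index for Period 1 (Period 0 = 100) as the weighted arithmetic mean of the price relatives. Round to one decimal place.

104.7

paper pulp: 23.2 × (1173/980) = 23.2 × 1.196939 = 27.7690
glass: 24.9 × (6/6) = 24.9 × 1.000000 = 24.9000
wool: 21.1 × (12/14) = 21.1 × 0.857143 = 18.0857
cement: 7.3 × (10/7) = 7.3 × 1.428571 = 10.4286
cotton: 23.5 × (2/2) = 23.5 × 1.000000 = 23.5000
Index = Σ wᵢ·(p₁ᵢ/p₀ᵢ) = 27.7690 + 24.9000 + 18.0857 + 10.4286 + 23.5000 = 104.6833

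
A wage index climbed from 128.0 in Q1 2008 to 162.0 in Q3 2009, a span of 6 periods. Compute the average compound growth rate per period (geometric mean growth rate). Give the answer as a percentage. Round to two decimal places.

Growth factor = (162.0/128.0)^(1/6) = (1.265625)^(1/6) = 1.040042
Growth rate = 1.040042 − 1 = 0.040042 = 4.0042%

4.00%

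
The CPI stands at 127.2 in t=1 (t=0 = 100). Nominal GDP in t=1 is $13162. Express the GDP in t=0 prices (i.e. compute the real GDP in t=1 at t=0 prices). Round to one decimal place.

Real = Nominal ÷ (Index/100) = 13162 ÷ (127.2/100)
     = 13162 ÷ 1.272 = 10347.4843

10347.5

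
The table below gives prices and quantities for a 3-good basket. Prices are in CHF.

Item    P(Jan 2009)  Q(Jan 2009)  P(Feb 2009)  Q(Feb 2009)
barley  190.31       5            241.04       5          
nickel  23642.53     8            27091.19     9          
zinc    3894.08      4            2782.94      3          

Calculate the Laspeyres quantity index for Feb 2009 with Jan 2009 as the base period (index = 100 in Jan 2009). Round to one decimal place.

109.6

Laspeyres quantity index uses base-period prices as weights.
ΣP(Jan 2009)·Q(Feb 2009) = 190.31×5 + 23642.53×9 + 3894.08×3 = 951.55 + 212782.77 + 11682.24 = 225416.56
ΣP(Jan 2009)·Q(Jan 2009) = 190.31×5 + 23642.53×8 + 3894.08×4 = 951.55 + 189140.24 + 15576.32 = 205668.11
Index = 225416.56 / 205668.11 × 100 = 109.6021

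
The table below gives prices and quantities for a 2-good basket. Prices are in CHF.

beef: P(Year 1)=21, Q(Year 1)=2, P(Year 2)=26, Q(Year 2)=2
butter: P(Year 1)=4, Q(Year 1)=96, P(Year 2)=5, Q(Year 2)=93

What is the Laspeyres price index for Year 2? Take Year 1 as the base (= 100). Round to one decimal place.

Laspeyres price index uses base-period quantities as weights.
ΣP(Year 2)·Q(Year 1) = 26×2 + 5×96 = 52 + 480 = 532
ΣP(Year 1)·Q(Year 1) = 21×2 + 4×96 = 42 + 384 = 426
Index = 532 / 426 × 100 = 124.8826

124.9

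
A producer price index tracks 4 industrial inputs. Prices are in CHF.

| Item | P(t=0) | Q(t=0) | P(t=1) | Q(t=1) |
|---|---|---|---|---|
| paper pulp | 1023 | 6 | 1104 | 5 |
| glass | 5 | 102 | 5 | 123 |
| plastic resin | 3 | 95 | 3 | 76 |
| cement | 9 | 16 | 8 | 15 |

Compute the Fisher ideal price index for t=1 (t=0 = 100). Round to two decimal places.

106.52

Laspeyres component (base-period weights):
ΣP(t=1)Q(t=0) = 1104×6 + 5×102 + 3×95 + 8×16 = 6624 + 510 + 285 + 128 = 7547
ΣP(t=0)Q(t=0) = 1023×6 + 5×102 + 3×95 + 9×16 = 6138 + 510 + 285 + 144 = 7077
L = 7547 / 7077 × 100 = 106.6412
Paasche component (current-period weights):
ΣP(t=1)Q(t=1) = 1104×5 + 5×123 + 3×76 + 8×15 = 5520 + 615 + 228 + 120 = 6483
ΣP(t=0)Q(t=1) = 1023×5 + 5×123 + 3×76 + 9×15 = 5115 + 615 + 228 + 135 = 6093
P = 6483 / 6093 × 100 = 106.4008
Fisher = √(L × P) = √(106.6412 × 106.4008) = 106.5209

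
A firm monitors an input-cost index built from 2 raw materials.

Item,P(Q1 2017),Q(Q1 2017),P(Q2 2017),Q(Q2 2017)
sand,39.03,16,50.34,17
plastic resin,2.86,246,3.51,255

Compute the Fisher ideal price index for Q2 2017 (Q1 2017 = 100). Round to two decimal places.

Laspeyres component (base-period weights):
ΣP(Q2 2017)Q(Q1 2017) = 50.34×16 + 3.51×246 = 805.44 + 863.46 = 1668.9
ΣP(Q1 2017)Q(Q1 2017) = 39.03×16 + 2.86×246 = 624.48 + 703.56 = 1328.04
L = 1668.9 / 1328.04 × 100 = 125.6664
Paasche component (current-period weights):
ΣP(Q2 2017)Q(Q2 2017) = 50.34×17 + 3.51×255 = 855.78 + 895.05 = 1750.83
ΣP(Q1 2017)Q(Q2 2017) = 39.03×17 + 2.86×255 = 663.51 + 729.3 = 1392.81
P = 1750.83 / 1392.81 × 100 = 125.7049
Fisher = √(L × P) = √(125.6664 × 125.7049) = 125.6856

125.69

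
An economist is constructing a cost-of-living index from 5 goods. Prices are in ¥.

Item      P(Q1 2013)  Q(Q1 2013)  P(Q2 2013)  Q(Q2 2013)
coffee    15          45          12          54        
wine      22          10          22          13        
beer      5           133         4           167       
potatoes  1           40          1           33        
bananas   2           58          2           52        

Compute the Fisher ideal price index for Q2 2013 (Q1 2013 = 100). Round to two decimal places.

84.24

Laspeyres component (base-period weights):
ΣP(Q2 2013)Q(Q1 2013) = 12×45 + 22×10 + 4×133 + 1×40 + 2×58 = 540 + 220 + 532 + 40 + 116 = 1448
ΣP(Q1 2013)Q(Q1 2013) = 15×45 + 22×10 + 5×133 + 1×40 + 2×58 = 675 + 220 + 665 + 40 + 116 = 1716
L = 1448 / 1716 × 100 = 84.3823
Paasche component (current-period weights):
ΣP(Q2 2013)Q(Q2 2013) = 12×54 + 22×13 + 4×167 + 1×33 + 2×52 = 648 + 286 + 668 + 33 + 104 = 1739
ΣP(Q1 2013)Q(Q2 2013) = 15×54 + 22×13 + 5×167 + 1×33 + 2×52 = 810 + 286 + 835 + 33 + 104 = 2068
P = 1739 / 2068 × 100 = 84.0909
Fisher = √(L × P) = √(84.3823 × 84.0909) = 84.2365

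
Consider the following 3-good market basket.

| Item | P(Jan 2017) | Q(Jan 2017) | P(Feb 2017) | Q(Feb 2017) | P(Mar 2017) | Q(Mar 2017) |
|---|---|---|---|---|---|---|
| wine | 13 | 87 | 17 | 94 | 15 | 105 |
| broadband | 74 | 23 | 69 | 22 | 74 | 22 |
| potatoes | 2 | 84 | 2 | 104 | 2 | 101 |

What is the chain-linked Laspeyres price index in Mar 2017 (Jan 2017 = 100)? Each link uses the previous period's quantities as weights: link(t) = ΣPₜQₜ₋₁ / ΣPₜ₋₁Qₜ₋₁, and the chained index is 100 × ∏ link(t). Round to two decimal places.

Link Jan 2017→Feb 2017:
ΣP(Feb 2017)Q(Jan 2017) = 17×87 + 69×23 + 2×84 = 1479 + 1587 + 168 = 3234
ΣP(Jan 2017)Q(Jan 2017) = 13×87 + 74×23 + 2×84 = 1131 + 1702 + 168 = 3001
link = 3234/3001 = 1.077641
Link Feb 2017→Mar 2017:
ΣP(Mar 2017)Q(Feb 2017) = 15×94 + 74×22 + 2×104 = 1410 + 1628 + 208 = 3246
ΣP(Feb 2017)Q(Feb 2017) = 17×94 + 69×22 + 2×104 = 1598 + 1518 + 208 = 3324
link = 3246/3324 = 0.976534
Chained index = 100 × 1.077641 × 0.976534 = 105.2353

105.24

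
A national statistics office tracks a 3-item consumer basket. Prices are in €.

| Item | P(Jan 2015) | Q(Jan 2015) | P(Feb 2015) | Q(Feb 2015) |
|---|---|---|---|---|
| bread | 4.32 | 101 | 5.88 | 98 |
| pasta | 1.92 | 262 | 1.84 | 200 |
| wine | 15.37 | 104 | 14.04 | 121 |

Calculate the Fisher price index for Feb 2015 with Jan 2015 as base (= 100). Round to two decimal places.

99.51

Laspeyres component (base-period weights):
ΣP(Feb 2015)Q(Jan 2015) = 5.88×101 + 1.84×262 + 14.04×104 = 593.88 + 482.08 + 1460.16 = 2536.12
ΣP(Jan 2015)Q(Jan 2015) = 4.32×101 + 1.92×262 + 15.37×104 = 436.32 + 503.04 + 1598.48 = 2537.84
L = 2536.12 / 2537.84 × 100 = 99.9322
Paasche component (current-period weights):
ΣP(Feb 2015)Q(Feb 2015) = 5.88×98 + 1.84×200 + 14.04×121 = 576.24 + 368 + 1698.84 = 2643.08
ΣP(Jan 2015)Q(Feb 2015) = 4.32×98 + 1.92×200 + 15.37×121 = 423.36 + 384 + 1859.77 = 2667.13
P = 2643.08 / 2667.13 × 100 = 99.0983
Fisher = √(L × P) = √(99.9322 × 99.0983) = 99.5144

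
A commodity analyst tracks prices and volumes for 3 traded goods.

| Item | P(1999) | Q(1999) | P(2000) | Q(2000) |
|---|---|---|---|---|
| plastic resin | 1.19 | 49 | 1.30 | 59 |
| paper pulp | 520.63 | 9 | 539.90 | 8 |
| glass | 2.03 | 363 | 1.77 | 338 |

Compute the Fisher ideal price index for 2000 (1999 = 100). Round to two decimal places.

101.51

Laspeyres component (base-period weights):
ΣP(2000)Q(1999) = 1.30×49 + 539.90×9 + 1.77×363 = 63.7 + 4859.1 + 642.51 = 5565.31
ΣP(1999)Q(1999) = 1.19×49 + 520.63×9 + 2.03×363 = 58.31 + 4685.67 + 736.89 = 5480.87
L = 5565.31 / 5480.87 × 100 = 101.5406
Paasche component (current-period weights):
ΣP(2000)Q(2000) = 1.30×59 + 539.90×8 + 1.77×338 = 76.7 + 4319.2 + 598.26 = 4994.16
ΣP(1999)Q(2000) = 1.19×59 + 520.63×8 + 2.03×338 = 70.21 + 4165.04 + 686.14 = 4921.39
P = 4994.16 / 4921.39 × 100 = 101.4786
Fisher = √(L × P) = √(101.5406 × 101.4786) = 101.5096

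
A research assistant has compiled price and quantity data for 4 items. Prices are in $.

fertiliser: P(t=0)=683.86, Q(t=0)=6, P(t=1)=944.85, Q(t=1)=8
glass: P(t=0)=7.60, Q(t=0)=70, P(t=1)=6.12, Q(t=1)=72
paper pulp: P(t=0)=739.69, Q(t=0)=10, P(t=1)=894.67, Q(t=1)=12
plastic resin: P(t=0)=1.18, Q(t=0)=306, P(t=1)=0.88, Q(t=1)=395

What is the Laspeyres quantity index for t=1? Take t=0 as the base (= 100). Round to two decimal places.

Laspeyres quantity index uses base-period prices as weights.
ΣP(t=0)·Q(t=1) = 683.86×8 + 7.60×72 + 739.69×12 + 1.18×395 = 5470.88 + 547.2 + 8876.28 + 466.1 = 15360.46
ΣP(t=0)·Q(t=0) = 683.86×6 + 7.60×70 + 739.69×10 + 1.18×306 = 4103.16 + 532 + 7396.9 + 361.08 = 12393.14
Index = 15360.46 / 12393.14 × 100 = 123.9432

123.94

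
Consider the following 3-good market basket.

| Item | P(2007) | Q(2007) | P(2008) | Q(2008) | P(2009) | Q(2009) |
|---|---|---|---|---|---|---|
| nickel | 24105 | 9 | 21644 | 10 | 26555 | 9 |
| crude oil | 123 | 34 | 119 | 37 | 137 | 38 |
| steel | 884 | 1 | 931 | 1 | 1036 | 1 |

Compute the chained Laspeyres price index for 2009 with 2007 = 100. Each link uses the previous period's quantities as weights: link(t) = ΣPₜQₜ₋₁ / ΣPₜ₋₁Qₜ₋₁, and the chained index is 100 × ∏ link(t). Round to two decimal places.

110.22

Link 2007→2008:
ΣP(2008)Q(2007) = 21644×9 + 119×34 + 931×1 = 194796 + 4046 + 931 = 199773
ΣP(2007)Q(2007) = 24105×9 + 123×34 + 884×1 = 216945 + 4182 + 884 = 222011
link = 199773/222011 = 0.899834
Link 2008→2009:
ΣP(2009)Q(2008) = 26555×10 + 137×37 + 1036×1 = 265550 + 5069 + 1036 = 271655
ΣP(2008)Q(2008) = 21644×10 + 119×37 + 931×1 = 216440 + 4403 + 931 = 221774
link = 271655/221774 = 1.224918
Chained index = 100 × 0.899834 × 1.224918 = 110.2223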